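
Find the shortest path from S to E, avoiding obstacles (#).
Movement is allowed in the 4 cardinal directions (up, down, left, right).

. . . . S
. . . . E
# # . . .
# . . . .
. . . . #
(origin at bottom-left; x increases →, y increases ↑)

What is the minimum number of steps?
1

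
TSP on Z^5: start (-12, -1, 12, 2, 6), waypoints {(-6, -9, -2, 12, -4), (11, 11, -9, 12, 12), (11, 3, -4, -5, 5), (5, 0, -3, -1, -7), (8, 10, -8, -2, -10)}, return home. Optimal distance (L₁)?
236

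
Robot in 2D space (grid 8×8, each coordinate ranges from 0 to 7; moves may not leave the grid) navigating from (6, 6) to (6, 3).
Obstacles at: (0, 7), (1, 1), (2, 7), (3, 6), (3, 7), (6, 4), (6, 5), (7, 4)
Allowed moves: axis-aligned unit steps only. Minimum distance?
5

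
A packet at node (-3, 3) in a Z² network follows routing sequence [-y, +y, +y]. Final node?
(-3, 4)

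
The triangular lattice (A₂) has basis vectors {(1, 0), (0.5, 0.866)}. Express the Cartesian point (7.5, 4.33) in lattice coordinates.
5b₁ + 5b₂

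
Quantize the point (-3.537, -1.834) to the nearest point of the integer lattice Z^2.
(-4, -2)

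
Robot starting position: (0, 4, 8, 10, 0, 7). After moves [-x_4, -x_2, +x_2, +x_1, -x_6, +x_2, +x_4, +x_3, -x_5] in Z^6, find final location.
(1, 5, 9, 10, -1, 6)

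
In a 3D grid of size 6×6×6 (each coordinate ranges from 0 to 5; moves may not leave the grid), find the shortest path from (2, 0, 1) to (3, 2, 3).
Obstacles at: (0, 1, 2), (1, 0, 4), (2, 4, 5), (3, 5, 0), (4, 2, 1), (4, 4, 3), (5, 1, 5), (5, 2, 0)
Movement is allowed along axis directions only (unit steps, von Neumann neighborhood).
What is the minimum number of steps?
5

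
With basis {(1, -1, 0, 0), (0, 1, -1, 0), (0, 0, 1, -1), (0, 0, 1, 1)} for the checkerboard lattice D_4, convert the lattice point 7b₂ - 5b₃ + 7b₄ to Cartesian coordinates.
(0, 7, -5, 12)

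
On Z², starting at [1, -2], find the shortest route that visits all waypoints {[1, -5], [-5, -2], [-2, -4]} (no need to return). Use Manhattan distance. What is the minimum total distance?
12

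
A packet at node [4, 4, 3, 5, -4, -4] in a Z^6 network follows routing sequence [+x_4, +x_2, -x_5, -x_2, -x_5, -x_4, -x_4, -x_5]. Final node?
(4, 4, 3, 4, -7, -4)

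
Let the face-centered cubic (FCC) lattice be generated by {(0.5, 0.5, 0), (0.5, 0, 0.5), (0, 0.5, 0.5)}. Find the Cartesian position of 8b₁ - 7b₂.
(0.5, 4, -3.5)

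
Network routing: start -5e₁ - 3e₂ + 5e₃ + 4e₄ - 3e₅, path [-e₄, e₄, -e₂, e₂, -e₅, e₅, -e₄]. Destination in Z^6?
(-5, -3, 5, 3, -3, 0)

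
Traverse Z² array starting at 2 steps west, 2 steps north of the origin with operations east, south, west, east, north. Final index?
(-1, 2)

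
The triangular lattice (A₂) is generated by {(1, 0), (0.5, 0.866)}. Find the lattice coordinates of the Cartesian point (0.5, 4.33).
-2b₁ + 5b₂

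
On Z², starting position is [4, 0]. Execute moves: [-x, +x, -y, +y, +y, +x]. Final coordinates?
(5, 1)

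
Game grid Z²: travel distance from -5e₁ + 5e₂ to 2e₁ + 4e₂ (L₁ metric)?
8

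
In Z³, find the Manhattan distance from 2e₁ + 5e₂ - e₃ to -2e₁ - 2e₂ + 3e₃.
15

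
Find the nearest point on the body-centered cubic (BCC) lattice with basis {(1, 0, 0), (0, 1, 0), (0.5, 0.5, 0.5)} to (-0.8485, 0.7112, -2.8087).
(-1, 1, -3)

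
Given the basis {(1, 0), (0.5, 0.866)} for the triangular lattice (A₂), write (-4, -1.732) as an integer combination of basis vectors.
-3b₁ - 2b₂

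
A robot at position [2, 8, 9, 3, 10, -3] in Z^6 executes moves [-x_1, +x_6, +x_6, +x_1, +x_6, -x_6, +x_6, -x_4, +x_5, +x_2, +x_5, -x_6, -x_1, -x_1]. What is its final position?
(0, 9, 9, 2, 12, -1)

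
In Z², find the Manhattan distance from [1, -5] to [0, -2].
4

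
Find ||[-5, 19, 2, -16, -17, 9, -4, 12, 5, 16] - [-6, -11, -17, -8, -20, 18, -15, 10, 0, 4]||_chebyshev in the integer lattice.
30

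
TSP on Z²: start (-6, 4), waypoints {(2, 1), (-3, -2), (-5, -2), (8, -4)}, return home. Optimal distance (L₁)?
44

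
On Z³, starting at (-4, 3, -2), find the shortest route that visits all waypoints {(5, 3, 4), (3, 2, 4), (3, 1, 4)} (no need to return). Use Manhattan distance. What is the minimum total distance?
19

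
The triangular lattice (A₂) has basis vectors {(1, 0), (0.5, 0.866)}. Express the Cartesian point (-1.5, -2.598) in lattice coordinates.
-3b₂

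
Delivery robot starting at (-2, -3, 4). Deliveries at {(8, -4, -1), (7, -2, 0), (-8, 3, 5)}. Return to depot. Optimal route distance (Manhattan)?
58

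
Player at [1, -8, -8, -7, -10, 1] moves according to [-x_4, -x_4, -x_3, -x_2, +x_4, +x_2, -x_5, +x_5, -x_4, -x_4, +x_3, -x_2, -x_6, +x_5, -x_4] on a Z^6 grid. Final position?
(1, -9, -8, -11, -9, 0)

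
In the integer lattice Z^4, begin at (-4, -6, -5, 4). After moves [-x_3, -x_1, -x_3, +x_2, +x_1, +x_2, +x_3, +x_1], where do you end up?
(-3, -4, -6, 4)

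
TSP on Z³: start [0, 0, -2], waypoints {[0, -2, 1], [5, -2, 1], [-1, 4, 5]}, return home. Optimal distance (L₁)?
38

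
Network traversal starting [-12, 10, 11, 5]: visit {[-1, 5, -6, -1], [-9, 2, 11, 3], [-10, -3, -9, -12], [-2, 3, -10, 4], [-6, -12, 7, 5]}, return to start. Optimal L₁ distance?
164
(one optimal route: (-12, 10, 11, 5) → (-1, 5, -6, -1) → (-2, 3, -10, 4) → (-10, -3, -9, -12) → (-6, -12, 7, 5) → (-9, 2, 11, 3) → (-12, 10, 11, 5))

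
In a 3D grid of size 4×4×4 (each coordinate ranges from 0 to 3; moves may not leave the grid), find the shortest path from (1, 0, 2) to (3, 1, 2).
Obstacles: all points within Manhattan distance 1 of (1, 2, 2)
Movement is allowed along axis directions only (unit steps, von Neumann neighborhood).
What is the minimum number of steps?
3
(one shortest path: (1, 0, 2) → (2, 0, 2) → (3, 0, 2) → (3, 1, 2))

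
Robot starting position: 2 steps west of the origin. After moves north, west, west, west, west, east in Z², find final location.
(-5, 1)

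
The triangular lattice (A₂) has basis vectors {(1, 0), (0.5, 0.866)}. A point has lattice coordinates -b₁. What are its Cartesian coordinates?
(-1, 0)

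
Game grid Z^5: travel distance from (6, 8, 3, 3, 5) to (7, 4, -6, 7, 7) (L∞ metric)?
9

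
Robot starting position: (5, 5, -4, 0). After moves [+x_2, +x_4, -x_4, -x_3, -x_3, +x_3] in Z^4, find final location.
(5, 6, -5, 0)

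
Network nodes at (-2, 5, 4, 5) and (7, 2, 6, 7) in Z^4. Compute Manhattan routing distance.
16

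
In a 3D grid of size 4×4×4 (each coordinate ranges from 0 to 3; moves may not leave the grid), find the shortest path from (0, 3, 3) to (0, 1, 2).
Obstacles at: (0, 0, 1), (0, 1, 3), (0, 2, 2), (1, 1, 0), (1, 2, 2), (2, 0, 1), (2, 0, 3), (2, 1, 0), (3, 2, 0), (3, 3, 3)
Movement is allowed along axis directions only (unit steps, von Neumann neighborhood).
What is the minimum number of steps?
5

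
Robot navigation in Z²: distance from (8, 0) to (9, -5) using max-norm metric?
5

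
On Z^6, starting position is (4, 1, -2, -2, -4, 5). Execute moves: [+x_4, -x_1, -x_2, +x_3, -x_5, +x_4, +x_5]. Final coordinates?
(3, 0, -1, 0, -4, 5)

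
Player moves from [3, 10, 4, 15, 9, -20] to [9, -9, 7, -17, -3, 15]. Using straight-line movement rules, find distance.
52.9056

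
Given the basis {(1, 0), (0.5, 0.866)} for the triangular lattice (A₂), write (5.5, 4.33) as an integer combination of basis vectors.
3b₁ + 5b₂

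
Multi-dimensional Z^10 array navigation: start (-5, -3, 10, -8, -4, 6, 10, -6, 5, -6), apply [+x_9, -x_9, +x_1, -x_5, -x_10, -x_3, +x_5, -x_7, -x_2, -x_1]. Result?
(-5, -4, 9, -8, -4, 6, 9, -6, 5, -7)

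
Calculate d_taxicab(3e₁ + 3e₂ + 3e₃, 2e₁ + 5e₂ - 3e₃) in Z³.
9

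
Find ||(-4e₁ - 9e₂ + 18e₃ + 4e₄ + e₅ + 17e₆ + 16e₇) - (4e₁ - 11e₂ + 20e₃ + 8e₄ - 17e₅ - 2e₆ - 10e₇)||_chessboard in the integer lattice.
26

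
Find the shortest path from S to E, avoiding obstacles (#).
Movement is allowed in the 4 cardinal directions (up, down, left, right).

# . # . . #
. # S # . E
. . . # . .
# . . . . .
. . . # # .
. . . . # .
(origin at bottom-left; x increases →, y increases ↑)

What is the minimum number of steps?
7
(one shortest path: (2, 4) → (2, 3) → (2, 2) → (3, 2) → (4, 2) → (5, 2) → (5, 3) → (5, 4))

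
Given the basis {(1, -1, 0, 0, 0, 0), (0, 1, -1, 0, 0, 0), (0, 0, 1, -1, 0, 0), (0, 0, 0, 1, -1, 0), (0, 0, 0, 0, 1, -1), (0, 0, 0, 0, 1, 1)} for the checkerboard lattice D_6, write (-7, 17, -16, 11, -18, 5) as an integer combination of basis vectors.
-7b₁ + 10b₂ - 6b₃ + 5b₄ - 9b₅ - 4b₆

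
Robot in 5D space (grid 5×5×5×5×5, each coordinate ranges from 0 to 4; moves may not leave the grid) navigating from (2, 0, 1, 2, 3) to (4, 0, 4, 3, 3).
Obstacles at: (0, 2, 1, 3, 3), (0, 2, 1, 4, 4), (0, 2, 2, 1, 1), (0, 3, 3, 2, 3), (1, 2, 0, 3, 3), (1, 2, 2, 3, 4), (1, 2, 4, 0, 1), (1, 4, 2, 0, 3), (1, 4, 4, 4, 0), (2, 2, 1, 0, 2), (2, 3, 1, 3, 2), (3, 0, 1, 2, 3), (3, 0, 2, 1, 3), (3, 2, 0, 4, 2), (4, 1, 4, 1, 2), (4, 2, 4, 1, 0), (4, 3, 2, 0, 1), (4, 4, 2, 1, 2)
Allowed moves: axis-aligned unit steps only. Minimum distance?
6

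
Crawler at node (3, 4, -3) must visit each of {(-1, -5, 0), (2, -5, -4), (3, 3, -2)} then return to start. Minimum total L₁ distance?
34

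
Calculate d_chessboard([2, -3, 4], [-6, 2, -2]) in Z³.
8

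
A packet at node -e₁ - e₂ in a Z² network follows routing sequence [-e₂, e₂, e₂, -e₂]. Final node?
(-1, -1)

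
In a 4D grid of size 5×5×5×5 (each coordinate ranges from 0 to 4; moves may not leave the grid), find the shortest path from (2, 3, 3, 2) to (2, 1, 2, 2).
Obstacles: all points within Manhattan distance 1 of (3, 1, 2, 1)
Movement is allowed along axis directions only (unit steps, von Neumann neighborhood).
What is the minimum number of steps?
3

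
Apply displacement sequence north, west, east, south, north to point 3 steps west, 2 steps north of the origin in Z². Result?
(-3, 3)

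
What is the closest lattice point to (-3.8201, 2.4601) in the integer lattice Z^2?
(-4, 2)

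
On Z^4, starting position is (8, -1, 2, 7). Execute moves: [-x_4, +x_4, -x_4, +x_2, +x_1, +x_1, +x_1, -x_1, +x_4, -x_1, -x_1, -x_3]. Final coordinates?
(8, 0, 1, 7)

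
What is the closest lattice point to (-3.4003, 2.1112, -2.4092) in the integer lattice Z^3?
(-3, 2, -2)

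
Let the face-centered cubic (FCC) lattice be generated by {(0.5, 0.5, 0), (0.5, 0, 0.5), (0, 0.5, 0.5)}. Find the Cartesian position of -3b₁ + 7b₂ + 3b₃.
(2, 0, 5)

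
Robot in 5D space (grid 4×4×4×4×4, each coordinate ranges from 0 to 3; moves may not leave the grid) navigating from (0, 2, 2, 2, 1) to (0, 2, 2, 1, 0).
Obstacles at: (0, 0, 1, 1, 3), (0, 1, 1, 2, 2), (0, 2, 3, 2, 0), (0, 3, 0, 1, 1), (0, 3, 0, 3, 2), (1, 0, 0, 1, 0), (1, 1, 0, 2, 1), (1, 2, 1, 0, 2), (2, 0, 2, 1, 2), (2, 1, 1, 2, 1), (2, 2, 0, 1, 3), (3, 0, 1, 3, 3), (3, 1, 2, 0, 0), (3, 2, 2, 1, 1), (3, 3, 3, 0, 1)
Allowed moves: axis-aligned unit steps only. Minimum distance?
2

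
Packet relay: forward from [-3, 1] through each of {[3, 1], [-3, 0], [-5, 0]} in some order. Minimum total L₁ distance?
12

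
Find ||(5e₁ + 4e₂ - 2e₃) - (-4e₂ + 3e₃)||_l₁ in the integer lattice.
18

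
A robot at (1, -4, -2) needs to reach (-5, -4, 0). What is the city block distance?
8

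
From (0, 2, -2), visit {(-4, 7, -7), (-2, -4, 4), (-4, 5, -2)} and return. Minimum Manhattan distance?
52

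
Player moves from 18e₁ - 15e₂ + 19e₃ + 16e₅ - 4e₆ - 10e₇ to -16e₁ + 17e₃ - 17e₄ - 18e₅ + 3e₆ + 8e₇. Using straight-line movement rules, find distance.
56.5951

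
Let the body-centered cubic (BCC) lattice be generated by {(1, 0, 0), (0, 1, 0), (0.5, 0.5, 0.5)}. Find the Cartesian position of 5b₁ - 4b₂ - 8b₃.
(1, -8, -4)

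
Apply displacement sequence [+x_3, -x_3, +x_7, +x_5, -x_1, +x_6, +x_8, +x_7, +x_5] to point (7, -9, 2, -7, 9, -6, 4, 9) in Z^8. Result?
(6, -9, 2, -7, 11, -5, 6, 10)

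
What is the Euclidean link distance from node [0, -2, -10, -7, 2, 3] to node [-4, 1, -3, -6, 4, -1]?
9.74679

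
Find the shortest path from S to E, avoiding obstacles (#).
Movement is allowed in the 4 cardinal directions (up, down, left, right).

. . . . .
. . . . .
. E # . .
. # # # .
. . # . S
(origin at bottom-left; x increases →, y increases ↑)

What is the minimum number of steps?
7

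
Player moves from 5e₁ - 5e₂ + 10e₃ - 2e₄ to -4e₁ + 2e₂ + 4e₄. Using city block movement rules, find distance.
32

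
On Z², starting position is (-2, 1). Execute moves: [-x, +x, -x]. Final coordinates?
(-3, 1)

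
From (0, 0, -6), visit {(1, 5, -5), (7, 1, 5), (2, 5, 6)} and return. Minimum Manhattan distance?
48
(one optimal route: (0, 0, -6) → (1, 5, -5) → (2, 5, 6) → (7, 1, 5) → (0, 0, -6))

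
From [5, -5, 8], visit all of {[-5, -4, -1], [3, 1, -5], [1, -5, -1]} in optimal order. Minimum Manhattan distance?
37
(one optimal route: (5, -5, 8) → (1, -5, -1) → (-5, -4, -1) → (3, 1, -5))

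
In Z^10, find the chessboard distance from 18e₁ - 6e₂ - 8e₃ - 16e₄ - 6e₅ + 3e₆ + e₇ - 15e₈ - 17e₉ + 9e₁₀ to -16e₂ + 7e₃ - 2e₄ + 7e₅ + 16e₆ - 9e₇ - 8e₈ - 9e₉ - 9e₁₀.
18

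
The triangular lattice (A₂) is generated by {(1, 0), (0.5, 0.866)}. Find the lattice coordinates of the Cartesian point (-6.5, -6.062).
-3b₁ - 7b₂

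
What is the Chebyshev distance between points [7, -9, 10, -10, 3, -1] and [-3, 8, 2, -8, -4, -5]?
17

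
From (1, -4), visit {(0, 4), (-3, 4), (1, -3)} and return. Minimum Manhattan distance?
24
(one optimal route: (1, -4) → (0, 4) → (-3, 4) → (1, -3) → (1, -4))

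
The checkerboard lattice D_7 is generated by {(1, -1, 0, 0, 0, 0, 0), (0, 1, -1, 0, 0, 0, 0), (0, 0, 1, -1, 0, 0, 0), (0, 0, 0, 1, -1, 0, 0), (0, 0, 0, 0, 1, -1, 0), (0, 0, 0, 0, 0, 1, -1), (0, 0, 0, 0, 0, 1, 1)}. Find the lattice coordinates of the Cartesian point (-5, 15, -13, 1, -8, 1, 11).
-5b₁ + 10b₂ - 3b₃ - 2b₄ - 10b₅ - 10b₆ + b₇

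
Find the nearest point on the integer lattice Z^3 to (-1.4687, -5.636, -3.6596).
(-1, -6, -4)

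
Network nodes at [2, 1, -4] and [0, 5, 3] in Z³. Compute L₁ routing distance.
13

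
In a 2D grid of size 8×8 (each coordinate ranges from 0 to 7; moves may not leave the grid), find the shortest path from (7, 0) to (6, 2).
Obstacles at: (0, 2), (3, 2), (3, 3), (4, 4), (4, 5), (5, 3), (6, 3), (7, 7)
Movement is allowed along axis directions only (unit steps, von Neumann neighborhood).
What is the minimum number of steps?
3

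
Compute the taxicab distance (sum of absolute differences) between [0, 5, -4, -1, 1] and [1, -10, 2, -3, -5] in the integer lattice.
30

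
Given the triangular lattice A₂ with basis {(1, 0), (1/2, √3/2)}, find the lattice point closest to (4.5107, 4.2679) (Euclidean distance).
(4.5, 4.33)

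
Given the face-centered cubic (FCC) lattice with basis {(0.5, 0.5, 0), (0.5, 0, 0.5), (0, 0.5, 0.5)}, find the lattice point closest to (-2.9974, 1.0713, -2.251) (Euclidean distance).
(-3, 1, -2)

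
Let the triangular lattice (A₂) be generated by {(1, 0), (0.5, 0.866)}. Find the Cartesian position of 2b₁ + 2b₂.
(3, 1.732)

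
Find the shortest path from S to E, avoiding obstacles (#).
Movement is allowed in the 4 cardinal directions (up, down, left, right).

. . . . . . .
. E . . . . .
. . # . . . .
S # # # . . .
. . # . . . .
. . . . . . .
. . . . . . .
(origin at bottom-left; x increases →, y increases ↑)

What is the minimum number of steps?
3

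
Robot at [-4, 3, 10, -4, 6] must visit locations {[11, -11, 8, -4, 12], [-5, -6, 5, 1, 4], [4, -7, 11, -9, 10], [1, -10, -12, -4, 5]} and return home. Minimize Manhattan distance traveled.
142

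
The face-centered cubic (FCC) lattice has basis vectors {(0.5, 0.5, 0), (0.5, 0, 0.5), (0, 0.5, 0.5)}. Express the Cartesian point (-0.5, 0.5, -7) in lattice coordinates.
7b₁ - 8b₂ - 6b₃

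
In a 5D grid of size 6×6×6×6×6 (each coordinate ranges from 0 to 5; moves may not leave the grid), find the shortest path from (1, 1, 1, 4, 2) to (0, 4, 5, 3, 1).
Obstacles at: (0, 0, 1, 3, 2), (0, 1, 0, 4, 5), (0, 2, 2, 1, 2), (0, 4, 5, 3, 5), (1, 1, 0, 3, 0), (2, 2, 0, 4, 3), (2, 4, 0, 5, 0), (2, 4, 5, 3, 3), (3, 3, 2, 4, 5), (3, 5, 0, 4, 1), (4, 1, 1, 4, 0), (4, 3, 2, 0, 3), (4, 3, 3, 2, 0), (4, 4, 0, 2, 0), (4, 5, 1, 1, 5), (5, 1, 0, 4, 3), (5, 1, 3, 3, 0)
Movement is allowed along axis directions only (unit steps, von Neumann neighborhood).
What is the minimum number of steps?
10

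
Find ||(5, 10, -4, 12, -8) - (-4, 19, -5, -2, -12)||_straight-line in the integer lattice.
19.3649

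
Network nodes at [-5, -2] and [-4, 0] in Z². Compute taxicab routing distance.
3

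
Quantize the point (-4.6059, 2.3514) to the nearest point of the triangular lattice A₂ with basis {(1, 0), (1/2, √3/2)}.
(-4.5, 2.598)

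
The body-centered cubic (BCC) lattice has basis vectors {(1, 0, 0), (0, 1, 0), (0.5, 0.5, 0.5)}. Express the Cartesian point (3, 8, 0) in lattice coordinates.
3b₁ + 8b₂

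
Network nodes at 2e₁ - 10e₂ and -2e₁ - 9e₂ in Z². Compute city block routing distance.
5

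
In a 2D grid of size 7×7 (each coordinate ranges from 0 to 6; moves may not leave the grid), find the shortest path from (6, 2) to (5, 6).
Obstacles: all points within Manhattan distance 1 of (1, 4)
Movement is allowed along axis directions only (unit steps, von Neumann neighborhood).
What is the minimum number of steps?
5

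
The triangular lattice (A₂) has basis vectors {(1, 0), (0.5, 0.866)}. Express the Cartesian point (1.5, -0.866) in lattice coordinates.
2b₁ - b₂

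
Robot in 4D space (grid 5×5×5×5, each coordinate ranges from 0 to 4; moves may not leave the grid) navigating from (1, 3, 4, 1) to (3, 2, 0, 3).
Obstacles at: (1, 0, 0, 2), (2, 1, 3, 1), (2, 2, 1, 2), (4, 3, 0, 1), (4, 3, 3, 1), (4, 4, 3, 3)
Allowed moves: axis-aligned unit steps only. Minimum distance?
9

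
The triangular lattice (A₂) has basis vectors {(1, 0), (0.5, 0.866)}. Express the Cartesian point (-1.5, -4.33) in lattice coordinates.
b₁ - 5b₂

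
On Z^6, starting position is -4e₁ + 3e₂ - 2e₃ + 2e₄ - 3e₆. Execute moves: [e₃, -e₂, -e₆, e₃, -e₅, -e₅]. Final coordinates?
(-4, 2, 0, 2, -2, -4)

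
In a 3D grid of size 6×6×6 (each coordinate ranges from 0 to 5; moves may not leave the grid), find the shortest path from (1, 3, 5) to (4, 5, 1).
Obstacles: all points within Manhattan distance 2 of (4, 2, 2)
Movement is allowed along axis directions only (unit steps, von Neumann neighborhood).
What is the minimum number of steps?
9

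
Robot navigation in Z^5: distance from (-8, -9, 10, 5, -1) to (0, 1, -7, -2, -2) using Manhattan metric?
43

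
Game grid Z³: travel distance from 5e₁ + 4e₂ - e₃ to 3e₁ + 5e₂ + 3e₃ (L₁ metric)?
7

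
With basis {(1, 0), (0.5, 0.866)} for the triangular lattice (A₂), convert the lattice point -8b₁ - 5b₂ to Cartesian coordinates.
(-10.5, -4.33)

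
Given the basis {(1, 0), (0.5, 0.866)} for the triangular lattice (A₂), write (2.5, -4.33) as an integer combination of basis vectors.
5b₁ - 5b₂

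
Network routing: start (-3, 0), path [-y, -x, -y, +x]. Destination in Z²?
(-3, -2)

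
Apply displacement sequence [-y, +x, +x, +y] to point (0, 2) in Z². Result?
(2, 2)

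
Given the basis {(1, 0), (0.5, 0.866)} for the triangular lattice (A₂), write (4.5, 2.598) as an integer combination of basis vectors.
3b₁ + 3b₂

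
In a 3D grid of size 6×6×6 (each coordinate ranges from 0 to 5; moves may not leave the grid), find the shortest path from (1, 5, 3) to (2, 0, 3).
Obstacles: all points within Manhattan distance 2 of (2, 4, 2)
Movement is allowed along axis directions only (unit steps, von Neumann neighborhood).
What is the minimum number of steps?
8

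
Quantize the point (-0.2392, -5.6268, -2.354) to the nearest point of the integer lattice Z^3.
(0, -6, -2)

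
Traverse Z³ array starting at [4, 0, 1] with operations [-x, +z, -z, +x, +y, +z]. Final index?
(4, 1, 2)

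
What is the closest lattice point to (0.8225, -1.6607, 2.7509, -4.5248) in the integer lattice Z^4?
(1, -2, 3, -5)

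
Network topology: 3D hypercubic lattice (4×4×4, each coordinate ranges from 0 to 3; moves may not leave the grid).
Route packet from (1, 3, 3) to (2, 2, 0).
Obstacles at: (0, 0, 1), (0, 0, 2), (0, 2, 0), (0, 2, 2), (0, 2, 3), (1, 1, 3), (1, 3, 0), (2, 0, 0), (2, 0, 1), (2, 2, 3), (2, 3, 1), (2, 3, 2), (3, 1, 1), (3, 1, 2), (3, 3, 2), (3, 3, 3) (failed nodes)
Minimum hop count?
5
(one shortest path: (1, 3, 3) → (1, 2, 3) → (1, 2, 2) → (2, 2, 2) → (2, 2, 1) → (2, 2, 0))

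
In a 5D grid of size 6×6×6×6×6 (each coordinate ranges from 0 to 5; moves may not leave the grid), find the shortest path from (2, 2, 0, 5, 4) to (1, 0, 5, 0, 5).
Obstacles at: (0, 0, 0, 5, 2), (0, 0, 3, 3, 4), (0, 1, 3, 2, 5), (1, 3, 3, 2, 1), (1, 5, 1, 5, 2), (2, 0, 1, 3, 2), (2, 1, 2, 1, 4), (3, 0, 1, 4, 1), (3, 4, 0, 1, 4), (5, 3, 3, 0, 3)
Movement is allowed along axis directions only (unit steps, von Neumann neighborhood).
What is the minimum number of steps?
14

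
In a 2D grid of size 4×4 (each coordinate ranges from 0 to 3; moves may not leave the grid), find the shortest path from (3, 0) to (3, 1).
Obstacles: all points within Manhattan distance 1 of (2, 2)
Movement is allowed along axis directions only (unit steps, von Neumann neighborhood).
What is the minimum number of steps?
1
(one shortest path: (3, 0) → (3, 1))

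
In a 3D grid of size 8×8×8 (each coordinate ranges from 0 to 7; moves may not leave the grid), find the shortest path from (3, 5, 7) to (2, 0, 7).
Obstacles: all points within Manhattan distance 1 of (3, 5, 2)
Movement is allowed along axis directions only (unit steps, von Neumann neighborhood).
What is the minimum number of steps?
6
(one shortest path: (3, 5, 7) → (2, 5, 7) → (2, 4, 7) → (2, 3, 7) → (2, 2, 7) → (2, 1, 7) → (2, 0, 7))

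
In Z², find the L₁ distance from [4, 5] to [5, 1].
5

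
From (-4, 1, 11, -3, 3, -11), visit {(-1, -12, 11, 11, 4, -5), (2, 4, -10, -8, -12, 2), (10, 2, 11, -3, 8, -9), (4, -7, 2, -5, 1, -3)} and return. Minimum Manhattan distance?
212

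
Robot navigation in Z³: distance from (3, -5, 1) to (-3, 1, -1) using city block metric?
14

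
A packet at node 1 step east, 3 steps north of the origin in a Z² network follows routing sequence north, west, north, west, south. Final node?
(-1, 4)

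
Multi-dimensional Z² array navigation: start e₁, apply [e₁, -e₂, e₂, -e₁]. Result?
(1, 0)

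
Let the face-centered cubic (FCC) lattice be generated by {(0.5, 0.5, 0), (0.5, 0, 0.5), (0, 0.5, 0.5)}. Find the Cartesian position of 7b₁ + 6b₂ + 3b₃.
(6.5, 5, 4.5)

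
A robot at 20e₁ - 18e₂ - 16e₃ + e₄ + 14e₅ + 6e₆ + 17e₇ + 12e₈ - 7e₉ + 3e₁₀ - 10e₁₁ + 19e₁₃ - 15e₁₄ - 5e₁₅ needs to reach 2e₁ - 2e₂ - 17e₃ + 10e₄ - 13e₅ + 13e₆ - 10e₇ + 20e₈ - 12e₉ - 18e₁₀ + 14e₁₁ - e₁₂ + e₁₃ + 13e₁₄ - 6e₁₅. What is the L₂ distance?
66.2193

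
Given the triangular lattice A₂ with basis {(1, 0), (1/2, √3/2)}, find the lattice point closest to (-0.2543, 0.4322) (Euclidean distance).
(-0.5, 0.866)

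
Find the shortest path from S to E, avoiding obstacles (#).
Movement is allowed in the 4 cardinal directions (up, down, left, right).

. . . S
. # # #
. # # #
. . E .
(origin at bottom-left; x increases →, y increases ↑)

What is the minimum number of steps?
8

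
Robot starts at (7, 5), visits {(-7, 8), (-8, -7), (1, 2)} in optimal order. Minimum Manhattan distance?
39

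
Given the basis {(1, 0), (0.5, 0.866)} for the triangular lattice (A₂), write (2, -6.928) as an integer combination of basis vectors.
6b₁ - 8b₂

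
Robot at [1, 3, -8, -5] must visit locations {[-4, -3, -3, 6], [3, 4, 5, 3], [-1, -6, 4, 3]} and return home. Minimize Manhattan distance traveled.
82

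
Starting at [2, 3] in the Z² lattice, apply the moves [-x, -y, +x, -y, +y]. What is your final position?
(2, 2)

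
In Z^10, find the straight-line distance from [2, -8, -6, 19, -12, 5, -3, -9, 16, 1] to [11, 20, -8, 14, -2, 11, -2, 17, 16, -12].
43.3128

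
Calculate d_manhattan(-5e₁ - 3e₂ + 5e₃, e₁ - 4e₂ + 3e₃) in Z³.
9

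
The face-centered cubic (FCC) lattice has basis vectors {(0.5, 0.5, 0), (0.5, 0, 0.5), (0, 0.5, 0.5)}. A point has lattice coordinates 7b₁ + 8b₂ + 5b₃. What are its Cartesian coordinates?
(7.5, 6, 6.5)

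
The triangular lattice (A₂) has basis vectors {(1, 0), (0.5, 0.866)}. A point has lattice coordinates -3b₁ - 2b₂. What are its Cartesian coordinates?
(-4, -1.732)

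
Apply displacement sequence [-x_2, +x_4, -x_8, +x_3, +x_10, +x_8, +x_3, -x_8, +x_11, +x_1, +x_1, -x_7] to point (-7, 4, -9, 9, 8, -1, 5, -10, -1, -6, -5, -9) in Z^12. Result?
(-5, 3, -7, 10, 8, -1, 4, -11, -1, -5, -4, -9)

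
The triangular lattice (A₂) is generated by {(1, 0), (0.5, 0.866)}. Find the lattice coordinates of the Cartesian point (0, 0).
0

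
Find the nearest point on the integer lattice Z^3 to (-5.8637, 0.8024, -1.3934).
(-6, 1, -1)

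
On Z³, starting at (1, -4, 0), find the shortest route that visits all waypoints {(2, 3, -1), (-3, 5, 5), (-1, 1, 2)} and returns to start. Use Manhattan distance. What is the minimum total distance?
40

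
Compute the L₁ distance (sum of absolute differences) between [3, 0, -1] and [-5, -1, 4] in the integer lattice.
14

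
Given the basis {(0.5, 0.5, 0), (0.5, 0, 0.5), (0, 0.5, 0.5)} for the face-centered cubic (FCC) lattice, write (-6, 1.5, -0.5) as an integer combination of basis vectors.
-4b₁ - 8b₂ + 7b₃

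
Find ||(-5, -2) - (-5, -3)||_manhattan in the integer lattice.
1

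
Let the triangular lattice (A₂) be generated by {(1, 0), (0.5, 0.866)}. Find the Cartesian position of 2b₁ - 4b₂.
(0, -3.464)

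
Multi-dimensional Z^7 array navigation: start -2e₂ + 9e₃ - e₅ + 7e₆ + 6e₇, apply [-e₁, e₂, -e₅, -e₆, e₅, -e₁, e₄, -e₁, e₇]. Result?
(-3, -1, 9, 1, -1, 6, 7)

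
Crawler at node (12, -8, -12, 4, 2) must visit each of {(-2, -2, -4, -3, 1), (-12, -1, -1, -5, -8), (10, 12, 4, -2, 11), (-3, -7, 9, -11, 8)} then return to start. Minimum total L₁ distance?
210
(one optimal route: (12, -8, -12, 4, 2) → (-2, -2, -4, -3, 1) → (-12, -1, -1, -5, -8) → (-3, -7, 9, -11, 8) → (10, 12, 4, -2, 11) → (12, -8, -12, 4, 2))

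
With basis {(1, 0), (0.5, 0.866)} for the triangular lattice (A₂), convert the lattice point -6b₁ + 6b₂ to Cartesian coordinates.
(-3, 5.196)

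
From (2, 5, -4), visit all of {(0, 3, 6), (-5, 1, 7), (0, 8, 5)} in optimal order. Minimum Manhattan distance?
28
(one optimal route: (2, 5, -4) → (0, 8, 5) → (0, 3, 6) → (-5, 1, 7))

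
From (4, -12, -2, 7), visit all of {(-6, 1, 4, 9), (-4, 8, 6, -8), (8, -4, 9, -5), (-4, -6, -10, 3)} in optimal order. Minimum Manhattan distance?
113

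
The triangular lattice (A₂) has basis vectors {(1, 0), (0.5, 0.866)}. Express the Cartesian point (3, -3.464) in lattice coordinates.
5b₁ - 4b₂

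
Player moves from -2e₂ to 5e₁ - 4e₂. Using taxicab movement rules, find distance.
7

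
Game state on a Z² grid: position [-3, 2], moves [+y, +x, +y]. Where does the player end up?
(-2, 4)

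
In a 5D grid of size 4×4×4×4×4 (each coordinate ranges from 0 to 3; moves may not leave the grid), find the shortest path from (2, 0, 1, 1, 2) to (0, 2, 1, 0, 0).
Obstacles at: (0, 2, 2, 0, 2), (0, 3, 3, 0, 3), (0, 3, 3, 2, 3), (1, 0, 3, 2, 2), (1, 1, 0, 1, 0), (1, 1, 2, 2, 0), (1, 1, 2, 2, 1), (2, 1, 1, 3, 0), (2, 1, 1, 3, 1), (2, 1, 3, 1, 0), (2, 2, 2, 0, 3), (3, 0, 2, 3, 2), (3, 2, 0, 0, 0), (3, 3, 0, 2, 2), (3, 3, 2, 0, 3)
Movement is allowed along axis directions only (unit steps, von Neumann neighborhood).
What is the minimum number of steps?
7
(one shortest path: (2, 0, 1, 1, 2) → (1, 0, 1, 1, 2) → (0, 0, 1, 1, 2) → (0, 1, 1, 1, 2) → (0, 2, 1, 1, 2) → (0, 2, 1, 0, 2) → (0, 2, 1, 0, 1) → (0, 2, 1, 0, 0))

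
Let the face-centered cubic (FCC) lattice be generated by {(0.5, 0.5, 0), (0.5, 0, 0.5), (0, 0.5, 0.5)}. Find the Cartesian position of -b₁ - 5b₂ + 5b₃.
(-3, 2, 0)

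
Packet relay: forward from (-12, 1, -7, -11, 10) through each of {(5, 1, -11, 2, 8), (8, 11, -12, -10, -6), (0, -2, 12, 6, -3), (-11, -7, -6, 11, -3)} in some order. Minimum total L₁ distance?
170
(one optimal route: (-12, 1, -7, -11, 10) → (-11, -7, -6, 11, -3) → (0, -2, 12, 6, -3) → (5, 1, -11, 2, 8) → (8, 11, -12, -10, -6))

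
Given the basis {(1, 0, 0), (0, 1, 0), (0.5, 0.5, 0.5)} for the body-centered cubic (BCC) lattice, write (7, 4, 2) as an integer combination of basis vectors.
5b₁ + 2b₂ + 4b₃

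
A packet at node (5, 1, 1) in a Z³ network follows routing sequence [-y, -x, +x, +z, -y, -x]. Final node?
(4, -1, 2)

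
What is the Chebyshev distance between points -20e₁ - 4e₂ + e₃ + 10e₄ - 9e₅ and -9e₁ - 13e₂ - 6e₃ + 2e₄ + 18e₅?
27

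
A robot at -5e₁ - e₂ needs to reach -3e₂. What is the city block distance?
7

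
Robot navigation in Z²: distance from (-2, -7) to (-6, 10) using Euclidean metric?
17.4642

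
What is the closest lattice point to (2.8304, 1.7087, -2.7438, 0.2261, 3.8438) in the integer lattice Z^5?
(3, 2, -3, 0, 4)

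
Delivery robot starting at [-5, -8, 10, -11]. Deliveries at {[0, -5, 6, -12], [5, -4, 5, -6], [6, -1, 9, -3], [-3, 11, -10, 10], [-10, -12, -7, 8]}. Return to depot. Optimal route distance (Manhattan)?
170
(one optimal route: (-5, -8, 10, -11) → (0, -5, 6, -12) → (5, -4, 5, -6) → (6, -1, 9, -3) → (-3, 11, -10, 10) → (-10, -12, -7, 8) → (-5, -8, 10, -11))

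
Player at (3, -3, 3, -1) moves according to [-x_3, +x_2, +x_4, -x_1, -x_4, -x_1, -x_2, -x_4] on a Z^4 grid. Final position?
(1, -3, 2, -2)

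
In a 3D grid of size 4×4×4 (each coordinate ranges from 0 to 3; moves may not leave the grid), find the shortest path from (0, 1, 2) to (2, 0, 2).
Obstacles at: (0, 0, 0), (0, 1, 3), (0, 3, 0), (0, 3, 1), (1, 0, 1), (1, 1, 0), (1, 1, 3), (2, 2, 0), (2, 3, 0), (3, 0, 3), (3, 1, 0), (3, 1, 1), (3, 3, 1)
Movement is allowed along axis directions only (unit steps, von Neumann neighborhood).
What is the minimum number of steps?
3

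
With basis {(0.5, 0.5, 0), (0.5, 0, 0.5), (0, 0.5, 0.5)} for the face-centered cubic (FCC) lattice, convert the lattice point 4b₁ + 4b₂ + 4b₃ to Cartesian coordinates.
(4, 4, 4)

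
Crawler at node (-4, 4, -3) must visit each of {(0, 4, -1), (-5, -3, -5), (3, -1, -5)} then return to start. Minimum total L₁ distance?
38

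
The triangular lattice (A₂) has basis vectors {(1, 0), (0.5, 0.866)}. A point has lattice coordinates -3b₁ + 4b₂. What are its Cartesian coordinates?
(-1, 3.464)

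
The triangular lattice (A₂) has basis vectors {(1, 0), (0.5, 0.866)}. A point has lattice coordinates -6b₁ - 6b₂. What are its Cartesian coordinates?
(-9, -5.196)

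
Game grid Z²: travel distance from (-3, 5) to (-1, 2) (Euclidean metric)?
3.60555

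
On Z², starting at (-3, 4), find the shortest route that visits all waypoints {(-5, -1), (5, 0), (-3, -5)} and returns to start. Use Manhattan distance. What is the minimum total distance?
38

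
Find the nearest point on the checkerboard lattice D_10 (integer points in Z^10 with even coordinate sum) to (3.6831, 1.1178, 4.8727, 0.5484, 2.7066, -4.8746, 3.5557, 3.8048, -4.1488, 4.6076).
(4, 1, 5, 1, 3, -5, 4, 4, -4, 5)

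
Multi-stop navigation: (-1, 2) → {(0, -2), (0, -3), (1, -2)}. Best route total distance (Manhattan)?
8
(one optimal route: (-1, 2) → (0, -2) → (0, -3) → (1, -2))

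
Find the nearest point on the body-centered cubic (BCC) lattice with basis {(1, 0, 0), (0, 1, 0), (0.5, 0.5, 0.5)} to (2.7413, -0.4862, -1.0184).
(2.5, -0.5, -1.5)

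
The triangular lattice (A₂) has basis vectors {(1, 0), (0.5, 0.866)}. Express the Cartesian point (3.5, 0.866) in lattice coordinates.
3b₁ + b₂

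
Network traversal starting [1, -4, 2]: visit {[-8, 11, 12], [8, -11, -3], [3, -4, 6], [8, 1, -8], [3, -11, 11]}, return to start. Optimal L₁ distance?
130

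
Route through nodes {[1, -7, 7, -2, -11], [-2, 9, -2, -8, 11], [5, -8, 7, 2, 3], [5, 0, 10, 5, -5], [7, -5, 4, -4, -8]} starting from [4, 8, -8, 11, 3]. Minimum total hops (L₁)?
153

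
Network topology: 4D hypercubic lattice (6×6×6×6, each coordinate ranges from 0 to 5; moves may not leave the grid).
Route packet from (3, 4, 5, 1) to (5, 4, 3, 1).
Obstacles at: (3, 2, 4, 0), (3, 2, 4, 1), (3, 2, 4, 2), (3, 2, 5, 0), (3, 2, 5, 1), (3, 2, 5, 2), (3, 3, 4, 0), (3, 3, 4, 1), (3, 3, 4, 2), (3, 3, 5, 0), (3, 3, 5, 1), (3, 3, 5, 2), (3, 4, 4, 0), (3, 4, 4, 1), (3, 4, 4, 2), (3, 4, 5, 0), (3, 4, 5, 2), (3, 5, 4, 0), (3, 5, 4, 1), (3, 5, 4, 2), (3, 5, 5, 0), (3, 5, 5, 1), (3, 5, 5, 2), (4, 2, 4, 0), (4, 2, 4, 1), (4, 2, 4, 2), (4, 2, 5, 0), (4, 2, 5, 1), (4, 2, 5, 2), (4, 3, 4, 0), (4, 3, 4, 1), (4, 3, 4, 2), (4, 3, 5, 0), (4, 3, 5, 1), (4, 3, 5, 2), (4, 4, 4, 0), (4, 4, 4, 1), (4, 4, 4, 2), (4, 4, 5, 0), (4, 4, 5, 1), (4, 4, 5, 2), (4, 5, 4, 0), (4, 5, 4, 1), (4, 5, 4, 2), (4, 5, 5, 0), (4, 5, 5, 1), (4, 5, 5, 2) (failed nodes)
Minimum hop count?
6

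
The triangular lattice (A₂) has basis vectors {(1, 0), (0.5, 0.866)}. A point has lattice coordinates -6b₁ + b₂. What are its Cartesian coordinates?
(-5.5, 0.866)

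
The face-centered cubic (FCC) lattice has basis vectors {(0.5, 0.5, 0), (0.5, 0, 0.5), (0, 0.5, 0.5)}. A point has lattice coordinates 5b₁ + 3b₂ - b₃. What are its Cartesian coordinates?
(4, 2, 1)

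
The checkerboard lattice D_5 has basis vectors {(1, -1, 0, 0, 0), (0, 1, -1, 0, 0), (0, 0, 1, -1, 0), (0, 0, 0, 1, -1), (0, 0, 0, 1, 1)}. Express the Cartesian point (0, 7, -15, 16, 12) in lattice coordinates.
7b₂ - 8b₃ - 2b₄ + 10b₅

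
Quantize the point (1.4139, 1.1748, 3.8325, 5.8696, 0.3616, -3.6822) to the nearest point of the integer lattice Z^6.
(1, 1, 4, 6, 0, -4)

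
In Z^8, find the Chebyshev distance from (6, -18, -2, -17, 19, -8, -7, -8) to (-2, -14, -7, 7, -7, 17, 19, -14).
26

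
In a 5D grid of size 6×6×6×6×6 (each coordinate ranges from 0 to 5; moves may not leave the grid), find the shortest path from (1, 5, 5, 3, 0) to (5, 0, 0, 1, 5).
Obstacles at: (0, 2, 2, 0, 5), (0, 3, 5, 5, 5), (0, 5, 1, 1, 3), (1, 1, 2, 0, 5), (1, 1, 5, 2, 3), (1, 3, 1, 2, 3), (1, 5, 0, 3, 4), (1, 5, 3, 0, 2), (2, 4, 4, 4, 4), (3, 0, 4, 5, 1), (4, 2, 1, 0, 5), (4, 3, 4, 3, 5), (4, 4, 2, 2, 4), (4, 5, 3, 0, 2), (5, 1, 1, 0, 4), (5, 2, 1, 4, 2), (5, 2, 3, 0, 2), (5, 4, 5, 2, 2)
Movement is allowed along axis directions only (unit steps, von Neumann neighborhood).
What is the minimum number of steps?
21
(one shortest path: (1, 5, 5, 3, 0) → (2, 5, 5, 3, 0) → (3, 5, 5, 3, 0) → (4, 5, 5, 3, 0) → (5, 5, 5, 3, 0) → (5, 4, 5, 3, 0) → (5, 3, 5, 3, 0) → (5, 2, 5, 3, 0) → (5, 1, 5, 3, 0) → (5, 0, 5, 3, 0) → (5, 0, 4, 3, 0) → (5, 0, 3, 3, 0) → (5, 0, 2, 3, 0) → (5, 0, 1, 3, 0) → (5, 0, 0, 3, 0) → (5, 0, 0, 2, 0) → (5, 0, 0, 1, 0) → (5, 0, 0, 1, 1) → (5, 0, 0, 1, 2) → (5, 0, 0, 1, 3) → (5, 0, 0, 1, 4) → (5, 0, 0, 1, 5))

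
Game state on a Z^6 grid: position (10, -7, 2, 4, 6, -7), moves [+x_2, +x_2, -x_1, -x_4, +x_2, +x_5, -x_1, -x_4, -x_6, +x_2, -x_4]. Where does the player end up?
(8, -3, 2, 1, 7, -8)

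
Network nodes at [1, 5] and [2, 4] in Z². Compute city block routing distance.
2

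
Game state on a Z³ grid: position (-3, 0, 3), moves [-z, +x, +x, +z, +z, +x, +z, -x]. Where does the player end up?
(-1, 0, 5)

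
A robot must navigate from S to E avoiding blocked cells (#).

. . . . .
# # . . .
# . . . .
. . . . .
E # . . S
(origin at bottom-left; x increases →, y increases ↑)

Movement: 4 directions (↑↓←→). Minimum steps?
6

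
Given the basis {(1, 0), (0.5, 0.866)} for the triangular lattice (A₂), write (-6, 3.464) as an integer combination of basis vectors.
-8b₁ + 4b₂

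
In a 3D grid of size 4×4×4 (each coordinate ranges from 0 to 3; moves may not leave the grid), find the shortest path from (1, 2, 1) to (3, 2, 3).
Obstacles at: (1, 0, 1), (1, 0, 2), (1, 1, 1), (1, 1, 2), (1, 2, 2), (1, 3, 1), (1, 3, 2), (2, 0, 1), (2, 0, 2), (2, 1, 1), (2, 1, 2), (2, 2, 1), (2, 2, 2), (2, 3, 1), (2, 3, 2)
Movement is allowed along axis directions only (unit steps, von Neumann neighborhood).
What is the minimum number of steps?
6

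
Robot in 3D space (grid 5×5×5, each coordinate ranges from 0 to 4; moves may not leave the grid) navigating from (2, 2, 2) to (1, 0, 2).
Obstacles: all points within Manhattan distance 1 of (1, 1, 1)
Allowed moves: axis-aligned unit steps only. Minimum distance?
3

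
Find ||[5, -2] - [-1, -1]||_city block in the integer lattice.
7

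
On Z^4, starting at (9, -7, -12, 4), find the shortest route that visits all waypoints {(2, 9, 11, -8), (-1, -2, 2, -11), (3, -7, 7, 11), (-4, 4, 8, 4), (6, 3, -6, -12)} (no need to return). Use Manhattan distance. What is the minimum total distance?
131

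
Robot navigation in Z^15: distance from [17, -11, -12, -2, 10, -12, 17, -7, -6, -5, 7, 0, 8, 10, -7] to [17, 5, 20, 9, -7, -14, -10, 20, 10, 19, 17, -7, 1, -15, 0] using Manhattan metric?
228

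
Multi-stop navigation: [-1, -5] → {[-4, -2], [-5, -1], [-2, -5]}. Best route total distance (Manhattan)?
8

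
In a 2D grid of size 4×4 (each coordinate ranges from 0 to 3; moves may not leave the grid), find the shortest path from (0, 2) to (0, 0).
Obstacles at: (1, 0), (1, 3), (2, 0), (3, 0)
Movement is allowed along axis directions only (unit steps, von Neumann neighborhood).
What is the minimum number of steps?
2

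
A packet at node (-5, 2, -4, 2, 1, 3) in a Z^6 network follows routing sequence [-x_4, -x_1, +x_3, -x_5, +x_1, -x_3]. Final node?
(-5, 2, -4, 1, 0, 3)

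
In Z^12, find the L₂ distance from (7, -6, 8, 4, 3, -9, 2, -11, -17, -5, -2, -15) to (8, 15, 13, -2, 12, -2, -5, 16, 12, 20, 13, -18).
55.7763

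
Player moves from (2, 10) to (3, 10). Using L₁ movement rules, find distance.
1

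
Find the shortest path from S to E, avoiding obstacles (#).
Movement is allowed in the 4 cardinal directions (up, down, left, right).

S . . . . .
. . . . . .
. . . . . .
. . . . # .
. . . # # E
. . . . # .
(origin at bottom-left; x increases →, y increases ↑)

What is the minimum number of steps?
9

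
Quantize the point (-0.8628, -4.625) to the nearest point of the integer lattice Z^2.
(-1, -5)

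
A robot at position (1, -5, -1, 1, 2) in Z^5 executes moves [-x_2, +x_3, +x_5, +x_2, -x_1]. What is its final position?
(0, -5, 0, 1, 3)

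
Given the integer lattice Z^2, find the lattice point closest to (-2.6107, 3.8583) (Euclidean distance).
(-3, 4)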